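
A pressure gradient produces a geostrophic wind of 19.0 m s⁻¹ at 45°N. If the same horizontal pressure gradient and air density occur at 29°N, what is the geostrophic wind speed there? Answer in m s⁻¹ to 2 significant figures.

28 m s⁻¹

With the same pressure gradient and density, V_g ∝ 1/f ∝ 1/sin φ.
V₂ = V₁ · sin φ₁ / sin φ₂ = 19.0 × sin 45° / sin 29°
V₂ = 19.0 × 0.7071/0.4848 = 28 m s⁻¹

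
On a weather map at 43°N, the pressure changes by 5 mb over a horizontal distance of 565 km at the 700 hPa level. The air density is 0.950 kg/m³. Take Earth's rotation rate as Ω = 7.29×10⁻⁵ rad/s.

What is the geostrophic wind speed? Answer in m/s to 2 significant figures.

Coriolis parameter at 43°N:
f = 2Ω sin φ = 2 × 7.29×10⁻⁵ × sin 43° = 9.94×10⁻⁵ s⁻¹
Pressure gradient: |∂P/∂n| = 500 Pa / 565000 m = 8.85×10⁻⁴ Pa/m
Geostrophic balance (pressure-gradient force = Coriolis force):
V_g = (1/(fρ)) |∂P/∂n| = 8.85×10⁻⁴ / (9.94×10⁻⁵ × 0.950) = 9.37 m/s

9.4 m/s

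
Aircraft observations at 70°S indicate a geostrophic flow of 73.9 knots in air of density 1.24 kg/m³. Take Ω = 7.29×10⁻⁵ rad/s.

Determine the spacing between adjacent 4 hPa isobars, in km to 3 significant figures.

61.9 km

Coriolis parameter at 70°S:
f = 2Ω sin φ = 2 × 7.29×10⁻⁵ × sin 70° = 1.37×10⁻⁴ s⁻¹
Wind speed in SI: 73.9 knots = 38.0 m/s
Geostrophic balance rearranged: |∂P/∂n| = f ρ V_g
|∂P/∂n| = 1.37×10⁻⁴ × 1.24 × 38.0 = 6.46×10⁻³ Pa/m
Isobar spacing: Δn = ΔP/|∂P/∂n| = 400 Pa / 6.46×10⁻³ Pa/m = 61932 m ≈ 61.9 km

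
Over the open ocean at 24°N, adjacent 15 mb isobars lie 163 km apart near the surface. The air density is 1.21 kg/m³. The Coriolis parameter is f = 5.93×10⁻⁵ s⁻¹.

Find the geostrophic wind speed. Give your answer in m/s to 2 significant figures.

Pressure gradient: |∂P/∂n| = 1500 Pa / 163000 m = 9.20×10⁻³ Pa/m
Geostrophic balance (pressure-gradient force = Coriolis force):
V_g = (1/(fρ)) |∂P/∂n| = 9.20×10⁻³ / (5.93×10⁻⁵ × 1.21) = 128 m/s

130 m/s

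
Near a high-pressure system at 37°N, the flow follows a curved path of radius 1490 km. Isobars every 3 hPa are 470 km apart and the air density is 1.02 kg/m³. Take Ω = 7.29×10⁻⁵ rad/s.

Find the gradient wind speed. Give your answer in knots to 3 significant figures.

14.7 knots

Coriolis parameter at 37°N:
f = 2Ω sin φ = 2 × 7.29×10⁻⁵ × sin 37° = 8.77×10⁻⁵ s⁻¹
Pressure gradient: |∂P/∂n| = 300 Pa / 470000 m = 6.38×10⁻⁴ Pa/m
Geostrophic speed: V_g = |∂P/∂n|/(fρ) = 6.38×10⁻⁴/(8.77×10⁻⁵ × 1.02) = 7.13 m/s
Around a high, pressure-gradient force acts outward with centrifugal, so Coriolis balances both:
fV = (1/ρ)|∂P/∂n| + V²/R  →  V² − fR·V + fR·V_g = 0
With fR = 8.77×10⁻⁵ × 1490×10³ m = 131 m/s:
V = [fR − √((fR)² − 4 fR V_g)]/2 = [131 − √(131² − 4×131×7.13)]/2 = 7.57 m/s
Supergeostrophic (V > V_g = 7.13 m/s), as expected around a high.
Converting: 7.57 m/s × 1.944 = 14.7 knots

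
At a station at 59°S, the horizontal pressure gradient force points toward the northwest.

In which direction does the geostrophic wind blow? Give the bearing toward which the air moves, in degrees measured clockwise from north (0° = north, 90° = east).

225°

The pressure-gradient force points toward the northwest (bearing 315°).
Geostrophic balance: in the Southern Hemisphere the Coriolis force deflects motion to the left, so the geostrophic wind blows 90° to the left of the pressure-gradient force (low pressure on the right).
Rotating 315° by 90° counterclockwise gives 225° — the wind blows toward the southwest.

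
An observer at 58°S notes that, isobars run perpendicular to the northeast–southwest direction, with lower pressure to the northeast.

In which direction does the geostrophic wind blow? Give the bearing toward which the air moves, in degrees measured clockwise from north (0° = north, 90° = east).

The pressure-gradient force points toward the northeast (bearing 045°).
Geostrophic balance: in the Southern Hemisphere the Coriolis force deflects motion to the left, so the geostrophic wind blows 90° to the left of the pressure-gradient force (low pressure on the right).
Rotating 045° by 90° counterclockwise gives 315° — the wind blows toward the northwest.

315°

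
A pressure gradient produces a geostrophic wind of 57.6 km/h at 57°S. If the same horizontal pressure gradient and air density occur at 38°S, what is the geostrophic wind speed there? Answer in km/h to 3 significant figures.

With the same pressure gradient and density, V_g ∝ 1/f ∝ 1/sin φ.
V₂ = V₁ · sin φ₁ / sin φ₂ = 57.6 × sin 57° / sin 38°
V₂ = 57.6 × 0.8387/0.6157 = 78.5 km/h

78.5 km/h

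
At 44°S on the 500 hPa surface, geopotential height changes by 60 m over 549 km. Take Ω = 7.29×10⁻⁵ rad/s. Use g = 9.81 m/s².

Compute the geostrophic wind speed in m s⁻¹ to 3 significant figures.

Coriolis parameter at 44°S:
f = 2Ω sin φ = 2 × 7.29×10⁻⁵ × sin 44° = 1.01×10⁻⁴ s⁻¹
Height gradient: |∂Z/∂n| = 60 m / 549000 m = 1.09×10⁻⁴
On a pressure surface, geostrophic balance gives V_g = (g/f)|∂Z/∂n|:
V_g = 9.81 × 1.09×10⁻⁴ / 1.01×10⁻⁴ = 10.6 m/s

10.6 m s⁻¹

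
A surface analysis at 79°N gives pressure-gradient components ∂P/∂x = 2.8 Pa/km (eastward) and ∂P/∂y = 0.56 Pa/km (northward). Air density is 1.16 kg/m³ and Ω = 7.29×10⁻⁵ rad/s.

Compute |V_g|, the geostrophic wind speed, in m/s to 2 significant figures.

Coriolis parameter at 79°N:
f = 2Ω sin φ = 2 × 7.29×10⁻⁵ × sin 79° = 1.43×10⁻⁴ s⁻¹
Component geostrophic relations (x east, y north):
u_g = −(1/(fρ)) ∂P/∂y,  v_g = (1/(fρ)) ∂P/∂x
u_g = −(0.56×10⁻³)/(1.43×10⁻⁴ × 1.16) = −3.37 m/s;  v_g = (2.8×10⁻³)/(1.43×10⁻⁴ × 1.16) = 16.9 m/s
|V_g| = √(u_g² + v_g²) = 17.2 m/s

17 m/s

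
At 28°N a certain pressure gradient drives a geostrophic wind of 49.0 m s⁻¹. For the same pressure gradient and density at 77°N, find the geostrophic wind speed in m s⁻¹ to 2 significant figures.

24 m s⁻¹

With the same pressure gradient and density, V_g ∝ 1/f ∝ 1/sin φ.
V₂ = V₁ · sin φ₁ / sin φ₂ = 49.0 × sin 28° / sin 77°
V₂ = 49.0 × 0.4695/0.9744 = 24 m s⁻¹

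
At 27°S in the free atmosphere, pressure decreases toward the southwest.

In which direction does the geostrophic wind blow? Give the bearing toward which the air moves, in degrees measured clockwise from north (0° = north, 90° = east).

The pressure-gradient force points toward the southwest (bearing 225°).
Geostrophic balance: in the Southern Hemisphere the Coriolis force deflects motion to the left, so the geostrophic wind blows 90° to the left of the pressure-gradient force (low pressure on the right).
Rotating 225° by 90° counterclockwise gives 135° — the wind blows toward the southeast.

135°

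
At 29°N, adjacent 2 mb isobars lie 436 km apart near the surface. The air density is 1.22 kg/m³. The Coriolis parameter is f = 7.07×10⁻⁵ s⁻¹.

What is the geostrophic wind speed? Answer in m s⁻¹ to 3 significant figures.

Pressure gradient: |∂P/∂n| = 200 Pa / 436000 m = 4.59×10⁻⁴ Pa/m
Geostrophic balance (pressure-gradient force = Coriolis force):
V_g = (1/(fρ)) |∂P/∂n| = 4.59×10⁻⁴ / (7.07×10⁻⁵ × 1.22) = 5.32 m/s

5.32 m s⁻¹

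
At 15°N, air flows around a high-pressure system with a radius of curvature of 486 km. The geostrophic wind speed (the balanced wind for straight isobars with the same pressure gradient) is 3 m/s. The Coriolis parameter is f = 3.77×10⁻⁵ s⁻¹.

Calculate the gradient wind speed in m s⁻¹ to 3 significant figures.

Around a high, pressure-gradient force acts outward with centrifugal, so Coriolis balances both:
fV = (1/ρ)|∂P/∂n| + V²/R  →  V² − fR·V + fR·V_g = 0
With fR = 3.77×10⁻⁵ × 486×10³ m = 18.3 m/s:
V = [fR − √((fR)² − 4 fR V_g)]/2 = [18.3 − √(18.3² − 4×18.3×3)]/2 = 3.78 m/s
Supergeostrophic (V > V_g = 3 m/s), as expected around a high.

3.78 m s⁻¹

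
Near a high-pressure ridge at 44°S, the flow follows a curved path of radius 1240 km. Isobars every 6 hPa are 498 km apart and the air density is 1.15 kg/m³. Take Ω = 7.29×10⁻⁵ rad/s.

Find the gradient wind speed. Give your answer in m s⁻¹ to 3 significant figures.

Coriolis parameter at 44°S:
f = 2Ω sin φ = 2 × 7.29×10⁻⁵ × sin 44° = 1.01×10⁻⁴ s⁻¹
Pressure gradient: |∂P/∂n| = 600 Pa / 498000 m = 1.20×10⁻³ Pa/m
Geostrophic speed: V_g = |∂P/∂n|/(fρ) = 1.20×10⁻³/(1.01×10⁻⁴ × 1.15) = 10.3 m/s
Around a high, pressure-gradient force acts outward with centrifugal, so Coriolis balances both:
fV = (1/ρ)|∂P/∂n| + V²/R  →  V² − fR·V + fR·V_g = 0
With fR = 1.01×10⁻⁴ × 1240×10³ m = 126 m/s:
V = [fR − √((fR)² − 4 fR V_g)]/2 = [126 − √(126² − 4×126×10.3)]/2 = 11.4 m/s
Supergeostrophic (V > V_g = 10.3 m/s), as expected around a high.

11.4 m s⁻¹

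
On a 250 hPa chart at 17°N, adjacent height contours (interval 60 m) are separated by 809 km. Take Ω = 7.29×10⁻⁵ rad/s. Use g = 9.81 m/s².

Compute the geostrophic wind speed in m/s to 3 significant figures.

Coriolis parameter at 17°N:
f = 2Ω sin φ = 2 × 7.29×10⁻⁵ × sin 17° = 4.26×10⁻⁵ s⁻¹
Height gradient: |∂Z/∂n| = 60 m / 809000 m = 7.42×10⁻⁵
On a pressure surface, geostrophic balance gives V_g = (g/f)|∂Z/∂n|:
V_g = 9.81 × 7.42×10⁻⁵ / 4.26×10⁻⁵ = 17.1 m/s

17.1 m/s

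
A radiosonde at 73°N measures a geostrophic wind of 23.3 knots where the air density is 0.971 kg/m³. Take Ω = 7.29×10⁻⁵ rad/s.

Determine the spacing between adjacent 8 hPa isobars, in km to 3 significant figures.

493 km

Coriolis parameter at 73°N:
f = 2Ω sin φ = 2 × 7.29×10⁻⁵ × sin 73° = 1.39×10⁻⁴ s⁻¹
Wind speed in SI: 23.3 knots = 12.0 m/s
Geostrophic balance rearranged: |∂P/∂n| = f ρ V_g
|∂P/∂n| = 1.39×10⁻⁴ × 0.971 × 12.0 = 1.62×10⁻³ Pa/m
Isobar spacing: Δn = ΔP/|∂P/∂n| = 800 Pa / 1.62×10⁻³ Pa/m = 492973 m ≈ 493 km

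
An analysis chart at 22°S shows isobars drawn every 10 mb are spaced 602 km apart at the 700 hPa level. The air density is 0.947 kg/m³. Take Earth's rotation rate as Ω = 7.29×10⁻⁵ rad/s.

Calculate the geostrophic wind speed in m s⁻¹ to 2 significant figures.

32 m s⁻¹

Coriolis parameter at 22°S:
f = 2Ω sin φ = 2 × 7.29×10⁻⁵ × sin 22° = 5.46×10⁻⁵ s⁻¹
Pressure gradient: |∂P/∂n| = 1000 Pa / 602000 m = 1.66×10⁻³ Pa/m
Geostrophic balance (pressure-gradient force = Coriolis force):
V_g = (1/(fρ)) |∂P/∂n| = 1.66×10⁻³ / (5.46×10⁻⁵ × 0.947) = 32.1 m/s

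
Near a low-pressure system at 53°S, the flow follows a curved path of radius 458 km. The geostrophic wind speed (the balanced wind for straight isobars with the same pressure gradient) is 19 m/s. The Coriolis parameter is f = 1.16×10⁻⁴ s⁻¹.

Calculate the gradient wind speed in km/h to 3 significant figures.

Around a low, centrifugal force acts outward with Coriolis, so pressure-gradient force balances both:
(1/ρ)|∂P/∂n| = fV + V²/R  →  V² + fR·V − fR·V_g = 0
With fR = 1.16×10⁻⁴ × 458×10³ m = 53.1 m/s:
V = [−fR + √((fR)² + 4 fR V_g)]/2 = [−53.1 + √(53.1² + 4×53.1×19)]/2 = 14.8 m/s
Subgeostrophic (V < V_g = 19 m/s), as expected around a low.
Converting: 14.8 m/s × 3.6 = 53.5 km/h

53.5 km/h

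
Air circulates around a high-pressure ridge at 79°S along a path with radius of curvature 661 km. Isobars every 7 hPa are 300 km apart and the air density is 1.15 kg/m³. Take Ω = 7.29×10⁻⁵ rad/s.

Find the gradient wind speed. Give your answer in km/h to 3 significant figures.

62.5 km/h

Coriolis parameter at 79°S:
f = 2Ω sin φ = 2 × 7.29×10⁻⁵ × sin 79° = 1.43×10⁻⁴ s⁻¹
Pressure gradient: |∂P/∂n| = 700 Pa / 300000 m = 2.33×10⁻³ Pa/m
Geostrophic speed: V_g = |∂P/∂n|/(fρ) = 2.33×10⁻³/(1.43×10⁻⁴ × 1.15) = 14.2 m/s
Around a high, pressure-gradient force acts outward with centrifugal, so Coriolis balances both:
fV = (1/ρ)|∂P/∂n| + V²/R  →  V² − fR·V + fR·V_g = 0
With fR = 1.43×10⁻⁴ × 661×10³ m = 94.6 m/s:
V = [fR − √((fR)² − 4 fR V_g)]/2 = [94.6 − √(94.6² − 4×94.6×14.2)]/2 = 17.4 m/s
Supergeostrophic (V > V_g = 14.2 m/s), as expected around a high.
Converting: 17.4 m/s × 3.6 = 62.5 km/h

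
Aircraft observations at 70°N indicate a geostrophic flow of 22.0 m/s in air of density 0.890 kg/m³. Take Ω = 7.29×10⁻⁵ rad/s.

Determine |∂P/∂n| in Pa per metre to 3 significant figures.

Coriolis parameter at 70°N:
f = 2Ω sin φ = 2 × 7.29×10⁻⁵ × sin 70° = 1.37×10⁻⁴ s⁻¹
Geostrophic balance rearranged: |∂P/∂n| = f ρ V_g
|∂P/∂n| = 1.37×10⁻⁴ × 0.890 × 22.0 = 2.68×10⁻³ Pa/m

2.68×10⁻³ Pa/m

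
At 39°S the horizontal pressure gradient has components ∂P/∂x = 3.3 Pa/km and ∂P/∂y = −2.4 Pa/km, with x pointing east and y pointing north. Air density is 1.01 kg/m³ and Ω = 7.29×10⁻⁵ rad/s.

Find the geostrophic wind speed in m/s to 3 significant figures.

44.0 m/s

Coriolis parameter at 39°S:
f = 2Ω sin φ = 2 × 7.29×10⁻⁵ × sin 39° = 9.18×10⁻⁵ s⁻¹
In the Southern Hemisphere f is negative: f = −9.18×10⁻⁵ s⁻¹.
Component geostrophic relations (x east, y north):
u_g = −(1/(fρ)) ∂P/∂y,  v_g = (1/(fρ)) ∂P/∂x
u_g = −(−2.4×10⁻³)/(−9.18×10⁻⁵ × 1.01) = −25.9 m/s;  v_g = (3.3×10⁻³)/(−9.18×10⁻⁵ × 1.01) = −35.6 m/s
|V_g| = √(u_g² + v_g²) = 44.0 m/s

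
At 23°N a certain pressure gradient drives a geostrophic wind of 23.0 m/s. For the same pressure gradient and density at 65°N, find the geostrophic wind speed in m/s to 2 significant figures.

9.9 m/s

With the same pressure gradient and density, V_g ∝ 1/f ∝ 1/sin φ.
V₂ = V₁ · sin φ₁ / sin φ₂ = 23.0 × sin 23° / sin 65°
V₂ = 23.0 × 0.3907/0.9063 = 9.9 m/s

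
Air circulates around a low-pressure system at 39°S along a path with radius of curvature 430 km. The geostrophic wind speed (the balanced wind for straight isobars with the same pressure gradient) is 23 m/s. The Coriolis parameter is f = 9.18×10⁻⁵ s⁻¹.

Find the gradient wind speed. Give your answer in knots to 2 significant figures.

Around a low, centrifugal force acts outward with Coriolis, so pressure-gradient force balances both:
(1/ρ)|∂P/∂n| = fV + V²/R  →  V² + fR·V − fR·V_g = 0
With fR = 9.18×10⁻⁵ × 430×10³ m = 39.5 m/s:
V = [−fR + √((fR)² + 4 fR V_g)]/2 = [−39.5 + √(39.5² + 4×39.5×23)]/2 = 16.3 m/s
Subgeostrophic (V < V_g = 23 m/s), as expected around a low.
Converting: 16.3 m/s × 1.944 = 32 knots

32 knots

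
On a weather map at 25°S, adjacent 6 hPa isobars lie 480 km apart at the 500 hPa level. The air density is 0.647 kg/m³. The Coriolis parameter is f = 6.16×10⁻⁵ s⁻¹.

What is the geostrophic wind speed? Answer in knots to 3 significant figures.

61.0 knots

Pressure gradient: |∂P/∂n| = 600 Pa / 480000 m = 1.25×10⁻³ Pa/m
Geostrophic balance (pressure-gradient force = Coriolis force):
V_g = (1/(fρ)) |∂P/∂n| = 1.25×10⁻³ / (6.16×10⁻⁵ × 0.647) = 31.4 m/s
Converting: 31.4 m/s × 1.944 = 61.0 knots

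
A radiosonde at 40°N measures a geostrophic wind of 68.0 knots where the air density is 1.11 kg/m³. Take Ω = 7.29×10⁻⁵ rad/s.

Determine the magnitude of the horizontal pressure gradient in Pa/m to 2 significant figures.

3.6×10⁻³ Pa/m

Coriolis parameter at 40°N:
f = 2Ω sin φ = 2 × 7.29×10⁻⁵ × sin 40° = 9.37×10⁻⁵ s⁻¹
Wind speed in SI: 68.0 knots = 35.0 m/s
Geostrophic balance rearranged: |∂P/∂n| = f ρ V_g
|∂P/∂n| = 9.37×10⁻⁵ × 1.11 × 35.0 = 3.64×10⁻³ Pa/m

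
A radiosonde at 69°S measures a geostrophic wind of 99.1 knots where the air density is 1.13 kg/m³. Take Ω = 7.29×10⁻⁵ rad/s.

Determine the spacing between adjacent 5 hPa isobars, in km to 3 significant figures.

63.8 km

Coriolis parameter at 69°S:
f = 2Ω sin φ = 2 × 7.29×10⁻⁵ × sin 69° = 1.36×10⁻⁴ s⁻¹
Wind speed in SI: 99.1 knots = 51.0 m/s
Geostrophic balance rearranged: |∂P/∂n| = f ρ V_g
|∂P/∂n| = 1.36×10⁻⁴ × 1.13 × 51.0 = 7.84×10⁻³ Pa/m
Isobar spacing: Δn = ΔP/|∂P/∂n| = 500 Pa / 7.84×10⁻³ Pa/m = 63763 m ≈ 63.8 km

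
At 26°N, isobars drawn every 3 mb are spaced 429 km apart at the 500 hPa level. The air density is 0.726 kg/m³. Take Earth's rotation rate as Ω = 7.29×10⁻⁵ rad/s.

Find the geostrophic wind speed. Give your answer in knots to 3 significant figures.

Coriolis parameter at 26°N:
f = 2Ω sin φ = 2 × 7.29×10⁻⁵ × sin 26° = 6.39×10⁻⁵ s⁻¹
Pressure gradient: |∂P/∂n| = 300 Pa / 429000 m = 6.99×10⁻⁴ Pa/m
Geostrophic balance (pressure-gradient force = Coriolis force):
V_g = (1/(fρ)) |∂P/∂n| = 6.99×10⁻⁴ / (6.39×10⁻⁵ × 0.726) = 15.1 m/s
Converting: 15.1 m/s × 1.944 = 29.3 knots

29.3 knots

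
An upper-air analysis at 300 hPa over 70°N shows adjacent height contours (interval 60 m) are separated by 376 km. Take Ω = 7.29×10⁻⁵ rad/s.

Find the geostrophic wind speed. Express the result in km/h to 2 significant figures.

41 km/h

Coriolis parameter at 70°N:
f = 2Ω sin φ = 2 × 7.29×10⁻⁵ × sin 70° = 1.37×10⁻⁴ s⁻¹
Height gradient: |∂Z/∂n| = 60 m / 376000 m = 1.60×10⁻⁴
On a pressure surface, geostrophic balance gives V_g = (g/f)|∂Z/∂n|:
V_g = 9.81 × 1.60×10⁻⁴ / 1.37×10⁻⁴ = 11.4 m/s
Converting: 11.4 m/s × 3.6 = 41 km/h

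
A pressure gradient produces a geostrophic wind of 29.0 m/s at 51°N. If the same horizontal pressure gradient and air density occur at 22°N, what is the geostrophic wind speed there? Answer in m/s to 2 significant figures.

With the same pressure gradient and density, V_g ∝ 1/f ∝ 1/sin φ.
V₂ = V₁ · sin φ₁ / sin φ₂ = 29.0 × sin 51° / sin 22°
V₂ = 29.0 × 0.7771/0.3746 = 60 m/s

60 m/s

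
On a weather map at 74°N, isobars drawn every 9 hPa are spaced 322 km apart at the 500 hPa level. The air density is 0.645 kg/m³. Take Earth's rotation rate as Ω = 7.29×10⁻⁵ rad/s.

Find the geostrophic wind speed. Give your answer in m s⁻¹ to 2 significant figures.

31 m s⁻¹

Coriolis parameter at 74°N:
f = 2Ω sin φ = 2 × 7.29×10⁻⁵ × sin 74° = 1.40×10⁻⁴ s⁻¹
Pressure gradient: |∂P/∂n| = 900 Pa / 322000 m = 2.80×10⁻³ Pa/m
Geostrophic balance (pressure-gradient force = Coriolis force):
V_g = (1/(fρ)) |∂P/∂n| = 2.80×10⁻³ / (1.40×10⁻⁴ × 0.645) = 30.9 m/s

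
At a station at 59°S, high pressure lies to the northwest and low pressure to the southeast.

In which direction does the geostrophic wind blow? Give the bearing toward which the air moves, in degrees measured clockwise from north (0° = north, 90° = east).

045°

The pressure-gradient force points toward the southeast (bearing 135°).
Geostrophic balance: in the Southern Hemisphere the Coriolis force deflects motion to the left, so the geostrophic wind blows 90° to the left of the pressure-gradient force (low pressure on the right).
Rotating 135° by 90° counterclockwise gives 045° — the wind blows toward the northeast.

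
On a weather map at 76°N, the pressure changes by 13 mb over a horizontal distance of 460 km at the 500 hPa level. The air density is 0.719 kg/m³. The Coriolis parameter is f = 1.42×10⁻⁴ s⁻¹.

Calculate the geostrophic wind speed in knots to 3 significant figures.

53.8 knots

Pressure gradient: |∂P/∂n| = 1300 Pa / 460000 m = 2.83×10⁻³ Pa/m
Geostrophic balance (pressure-gradient force = Coriolis force):
V_g = (1/(fρ)) |∂P/∂n| = 2.83×10⁻³ / (1.42×10⁻⁴ × 0.719) = 27.7 m/s
Converting: 27.7 m/s × 1.944 = 53.8 knots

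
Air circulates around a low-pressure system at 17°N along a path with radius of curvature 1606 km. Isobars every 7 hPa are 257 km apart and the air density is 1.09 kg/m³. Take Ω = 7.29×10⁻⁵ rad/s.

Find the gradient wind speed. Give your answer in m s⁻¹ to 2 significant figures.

Coriolis parameter at 17°N:
f = 2Ω sin φ = 2 × 7.29×10⁻⁵ × sin 17° = 4.26×10⁻⁵ s⁻¹
Pressure gradient: |∂P/∂n| = 700 Pa / 257000 m = 2.72×10⁻³ Pa/m
Geostrophic speed: V_g = |∂P/∂n|/(fρ) = 2.72×10⁻³/(4.26×10⁻⁵ × 1.09) = 58.6 m/s
Around a low, centrifugal force acts outward with Coriolis, so pressure-gradient force balances both:
(1/ρ)|∂P/∂n| = fV + V²/R  →  V² + fR·V − fR·V_g = 0
With fR = 4.26×10⁻⁵ × 1606×10³ m = 68.5 m/s:
V = [−fR + √((fR)² + 4 fR V_g)]/2 = [−68.5 + √(68.5² + 4×68.5×58.6)]/2 = 37.8 m/s
Subgeostrophic (V < V_g = 58.6 m/s), as expected around a low.

38 m s⁻¹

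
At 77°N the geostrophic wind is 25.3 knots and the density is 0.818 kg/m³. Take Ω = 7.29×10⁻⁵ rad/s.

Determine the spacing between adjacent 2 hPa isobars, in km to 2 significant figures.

Coriolis parameter at 77°N:
f = 2Ω sin φ = 2 × 7.29×10⁻⁵ × sin 77° = 1.42×10⁻⁴ s⁻¹
Wind speed in SI: 25.3 knots = 13.0 m/s
Geostrophic balance rearranged: |∂P/∂n| = f ρ V_g
|∂P/∂n| = 1.42×10⁻⁴ × 0.818 × 13.0 = 1.51×10⁻³ Pa/m
Isobar spacing: Δn = ΔP/|∂P/∂n| = 200 Pa / 1.51×10⁻³ Pa/m = 132232 m ≈ 130 km

130 km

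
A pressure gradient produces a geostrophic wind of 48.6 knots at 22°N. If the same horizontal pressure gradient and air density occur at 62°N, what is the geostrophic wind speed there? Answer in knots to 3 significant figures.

With the same pressure gradient and density, V_g ∝ 1/f ∝ 1/sin φ.
V₂ = V₁ · sin φ₁ / sin φ₂ = 48.6 × sin 22° / sin 62°
V₂ = 48.6 × 0.3746/0.8829 = 20.6 knots

20.6 knots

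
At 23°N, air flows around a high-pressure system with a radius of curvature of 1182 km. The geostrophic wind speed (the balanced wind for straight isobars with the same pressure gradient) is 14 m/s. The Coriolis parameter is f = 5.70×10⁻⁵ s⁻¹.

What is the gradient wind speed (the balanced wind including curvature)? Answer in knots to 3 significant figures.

38.6 knots

Around a high, pressure-gradient force acts outward with centrifugal, so Coriolis balances both:
fV = (1/ρ)|∂P/∂n| + V²/R  →  V² − fR·V + fR·V_g = 0
With fR = 5.70×10⁻⁵ × 1182×10³ m = 67.4 m/s:
V = [fR − √((fR)² − 4 fR V_g)]/2 = [67.4 − √(67.4² − 4×67.4×14)]/2 = 19.8 m/s
Supergeostrophic (V > V_g = 14 m/s), as expected around a high.
Converting: 19.8 m/s × 1.944 = 38.6 knots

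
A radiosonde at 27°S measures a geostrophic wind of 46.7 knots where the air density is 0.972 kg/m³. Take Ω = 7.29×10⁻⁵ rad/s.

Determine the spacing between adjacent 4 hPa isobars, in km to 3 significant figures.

Coriolis parameter at 27°S:
f = 2Ω sin φ = 2 × 7.29×10⁻⁵ × sin 27° = 6.62×10⁻⁵ s⁻¹
Wind speed in SI: 46.7 knots = 24.0 m/s
Geostrophic balance rearranged: |∂P/∂n| = f ρ V_g
|∂P/∂n| = 6.62×10⁻⁵ × 0.972 × 24.0 = 1.55×10⁻³ Pa/m
Isobar spacing: Δn = ΔP/|∂P/∂n| = 400 Pa / 1.55×10⁻³ Pa/m = 258782 m ≈ 259 km

259 km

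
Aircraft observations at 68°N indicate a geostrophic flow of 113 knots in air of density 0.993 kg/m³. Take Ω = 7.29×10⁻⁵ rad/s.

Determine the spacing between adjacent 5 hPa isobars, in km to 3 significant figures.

Coriolis parameter at 68°N:
f = 2Ω sin φ = 2 × 7.29×10⁻⁵ × sin 68° = 1.35×10⁻⁴ s⁻¹
Wind speed in SI: 113 knots = 58.1 m/s
Geostrophic balance rearranged: |∂P/∂n| = f ρ V_g
|∂P/∂n| = 1.35×10⁻⁴ × 0.993 × 58.1 = 7.80×10⁻³ Pa/m
Isobar spacing: Δn = ΔP/|∂P/∂n| = 500 Pa / 7.80×10⁻³ Pa/m = 64074 m ≈ 64.1 km

64.1 km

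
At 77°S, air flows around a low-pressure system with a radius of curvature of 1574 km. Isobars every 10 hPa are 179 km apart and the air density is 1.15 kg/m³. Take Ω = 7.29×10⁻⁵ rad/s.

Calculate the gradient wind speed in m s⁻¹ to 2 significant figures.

30 m s⁻¹

Coriolis parameter at 77°S:
f = 2Ω sin φ = 2 × 7.29×10⁻⁵ × sin 77° = 1.42×10⁻⁴ s⁻¹
Pressure gradient: |∂P/∂n| = 1000 Pa / 179000 m = 5.59×10⁻³ Pa/m
Geostrophic speed: V_g = |∂P/∂n|/(fρ) = 5.59×10⁻³/(1.42×10⁻⁴ × 1.15) = 34.2 m/s
Around a low, centrifugal force acts outward with Coriolis, so pressure-gradient force balances both:
(1/ρ)|∂P/∂n| = fV + V²/R  →  V² + fR·V − fR·V_g = 0
With fR = 1.42×10⁻⁴ × 1574×10³ m = 224 m/s:
V = [−fR + √((fR)² + 4 fR V_g)]/2 = [−224 + √(224² + 4×224×34.2)]/2 = 30.1 m/s
Subgeostrophic (V < V_g = 34.2 m/s), as expected around a low.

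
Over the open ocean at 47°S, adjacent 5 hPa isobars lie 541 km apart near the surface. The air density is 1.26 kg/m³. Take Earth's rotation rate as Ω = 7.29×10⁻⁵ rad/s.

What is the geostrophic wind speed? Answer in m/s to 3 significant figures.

Coriolis parameter at 47°S:
f = 2Ω sin φ = 2 × 7.29×10⁻⁵ × sin 47° = 1.07×10⁻⁴ s⁻¹
Pressure gradient: |∂P/∂n| = 500 Pa / 541000 m = 9.24×10⁻⁴ Pa/m
Geostrophic balance (pressure-gradient force = Coriolis force):
V_g = (1/(fρ)) |∂P/∂n| = 9.24×10⁻⁴ / (1.07×10⁻⁴ × 1.26) = 6.88 m/s

6.88 m/s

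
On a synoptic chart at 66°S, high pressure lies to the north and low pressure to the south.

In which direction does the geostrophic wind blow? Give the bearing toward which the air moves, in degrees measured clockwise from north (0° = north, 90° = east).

090°

The pressure-gradient force points toward the south (bearing 180°).
Geostrophic balance: in the Southern Hemisphere the Coriolis force deflects motion to the left, so the geostrophic wind blows 90° to the left of the pressure-gradient force (low pressure on the right).
Rotating 180° by 90° counterclockwise gives 090° — the wind blows toward the east.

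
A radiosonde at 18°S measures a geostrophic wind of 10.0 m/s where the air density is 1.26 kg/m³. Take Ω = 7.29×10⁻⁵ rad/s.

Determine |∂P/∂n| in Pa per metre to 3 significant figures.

Coriolis parameter at 18°S:
f = 2Ω sin φ = 2 × 7.29×10⁻⁵ × sin 18° = 4.51×10⁻⁵ s⁻¹
Geostrophic balance rearranged: |∂P/∂n| = f ρ V_g
|∂P/∂n| = 4.51×10⁻⁵ × 1.26 × 10.0 = 5.68×10⁻⁴ Pa/m

5.68×10⁻⁴ Pa/m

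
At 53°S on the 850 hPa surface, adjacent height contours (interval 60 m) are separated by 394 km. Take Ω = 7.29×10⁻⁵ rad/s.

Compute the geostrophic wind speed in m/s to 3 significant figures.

Coriolis parameter at 53°S:
f = 2Ω sin φ = 2 × 7.29×10⁻⁵ × sin 53° = 1.16×10⁻⁴ s⁻¹
Height gradient: |∂Z/∂n| = 60 m / 394000 m = 1.52×10⁻⁴
On a pressure surface, geostrophic balance gives V_g = (g/f)|∂Z/∂n|:
V_g = 9.81 × 1.52×10⁻⁴ / 1.16×10⁻⁴ = 12.8 m/s

12.8 m/s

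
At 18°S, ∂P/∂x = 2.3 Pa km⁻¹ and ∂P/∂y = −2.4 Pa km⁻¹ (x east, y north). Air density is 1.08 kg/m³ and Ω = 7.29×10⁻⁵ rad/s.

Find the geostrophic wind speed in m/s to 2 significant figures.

Coriolis parameter at 18°S:
f = 2Ω sin φ = 2 × 7.29×10⁻⁵ × sin 18° = 4.51×10⁻⁵ s⁻¹
In the Southern Hemisphere f is negative: f = −4.51×10⁻⁵ s⁻¹.
Component geostrophic relations (x east, y north):
u_g = −(1/(fρ)) ∂P/∂y,  v_g = (1/(fρ)) ∂P/∂x
u_g = −(−2.4×10⁻³)/(−4.51×10⁻⁵ × 1.08) = −49.3 m/s;  v_g = (2.3×10⁻³)/(−4.51×10⁻⁵ × 1.08) = −47.3 m/s
|V_g| = √(u_g² + v_g²) = 68.3 m/s

68 m/s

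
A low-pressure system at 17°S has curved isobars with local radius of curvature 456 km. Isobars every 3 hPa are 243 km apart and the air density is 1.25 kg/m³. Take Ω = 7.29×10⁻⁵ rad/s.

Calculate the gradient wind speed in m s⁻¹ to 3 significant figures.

13.6 m s⁻¹

Coriolis parameter at 17°S:
f = 2Ω sin φ = 2 × 7.29×10⁻⁵ × sin 17° = 4.26×10⁻⁵ s⁻¹
Pressure gradient: |∂P/∂n| = 300 Pa / 243000 m = 1.23×10⁻³ Pa/m
Geostrophic speed: V_g = |∂P/∂n|/(fρ) = 1.23×10⁻³/(4.26×10⁻⁵ × 1.25) = 23.2 m/s
Around a low, centrifugal force acts outward with Coriolis, so pressure-gradient force balances both:
(1/ρ)|∂P/∂n| = fV + V²/R  →  V² + fR·V − fR·V_g = 0
With fR = 4.26×10⁻⁵ × 456×10³ m = 19.4 m/s:
V = [−fR + √((fR)² + 4 fR V_g)]/2 = [−19.4 + √(19.4² + 4×19.4×23.2)]/2 = 13.6 m/s
Subgeostrophic (V < V_g = 23.2 m/s), as expected around a low.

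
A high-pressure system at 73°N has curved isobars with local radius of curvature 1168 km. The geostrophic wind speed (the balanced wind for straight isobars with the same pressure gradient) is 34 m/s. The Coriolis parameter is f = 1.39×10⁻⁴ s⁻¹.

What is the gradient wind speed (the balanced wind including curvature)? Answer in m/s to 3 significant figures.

48.5 m/s

Around a high, pressure-gradient force acts outward with centrifugal, so Coriolis balances both:
fV = (1/ρ)|∂P/∂n| + V²/R  →  V² − fR·V + fR·V_g = 0
With fR = 1.39×10⁻⁴ × 1168×10³ m = 162 m/s:
V = [fR − √((fR)² − 4 fR V_g)]/2 = [162 − √(162² − 4×162×34)]/2 = 48.5 m/s
Supergeostrophic (V > V_g = 34 m/s), as expected around a high.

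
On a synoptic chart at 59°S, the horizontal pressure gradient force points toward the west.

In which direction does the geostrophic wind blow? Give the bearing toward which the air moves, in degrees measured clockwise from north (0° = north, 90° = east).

The pressure-gradient force points toward the west (bearing 270°).
Geostrophic balance: in the Southern Hemisphere the Coriolis force deflects motion to the left, so the geostrophic wind blows 90° to the left of the pressure-gradient force (low pressure on the right).
Rotating 270° by 90° counterclockwise gives 180° — the wind blows toward the south.

180°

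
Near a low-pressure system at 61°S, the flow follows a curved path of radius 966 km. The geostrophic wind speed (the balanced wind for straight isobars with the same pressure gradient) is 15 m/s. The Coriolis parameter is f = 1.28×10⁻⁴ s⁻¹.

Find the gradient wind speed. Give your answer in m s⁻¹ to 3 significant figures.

13.5 m s⁻¹

Around a low, centrifugal force acts outward with Coriolis, so pressure-gradient force balances both:
(1/ρ)|∂P/∂n| = fV + V²/R  →  V² + fR·V − fR·V_g = 0
With fR = 1.28×10⁻⁴ × 966×10³ m = 124 m/s:
V = [−fR + √((fR)² + 4 fR V_g)]/2 = [−124 + √(124² + 4×124×15)]/2 = 13.5 m/s
Subgeostrophic (V < V_g = 15 m/s), as expected around a low.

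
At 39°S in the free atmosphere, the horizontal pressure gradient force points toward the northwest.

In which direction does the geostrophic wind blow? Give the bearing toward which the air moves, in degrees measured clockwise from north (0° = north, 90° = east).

225°

The pressure-gradient force points toward the northwest (bearing 315°).
Geostrophic balance: in the Southern Hemisphere the Coriolis force deflects motion to the left, so the geostrophic wind blows 90° to the left of the pressure-gradient force (low pressure on the right).
Rotating 315° by 90° counterclockwise gives 225° — the wind blows toward the southwest.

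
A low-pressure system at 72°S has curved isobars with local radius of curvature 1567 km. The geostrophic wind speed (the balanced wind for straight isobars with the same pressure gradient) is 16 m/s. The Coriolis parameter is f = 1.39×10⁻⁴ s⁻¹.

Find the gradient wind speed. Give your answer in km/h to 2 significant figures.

Around a low, centrifugal force acts outward with Coriolis, so pressure-gradient force balances both:
(1/ρ)|∂P/∂n| = fV + V²/R  →  V² + fR·V − fR·V_g = 0
With fR = 1.39×10⁻⁴ × 1567×10³ m = 218 m/s:
V = [−fR + √((fR)² + 4 fR V_g)]/2 = [−218 + √(218² + 4×218×16)]/2 = 15 m/s
Subgeostrophic (V < V_g = 16 m/s), as expected around a low.
Converting: 15 m/s × 3.6 = 54 km/h

54 km/h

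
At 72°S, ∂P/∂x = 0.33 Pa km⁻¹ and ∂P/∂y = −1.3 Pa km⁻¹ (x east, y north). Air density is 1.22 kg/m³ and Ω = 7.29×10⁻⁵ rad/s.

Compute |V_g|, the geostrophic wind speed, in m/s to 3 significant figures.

7.93 m/s

Coriolis parameter at 72°S:
f = 2Ω sin φ = 2 × 7.29×10⁻⁵ × sin 72° = 1.39×10⁻⁴ s⁻¹
In the Southern Hemisphere f is negative: f = −1.39×10⁻⁴ s⁻¹.
Component geostrophic relations (x east, y north):
u_g = −(1/(fρ)) ∂P/∂y,  v_g = (1/(fρ)) ∂P/∂x
u_g = −(−1.3×10⁻³)/(−1.39×10⁻⁴ × 1.22) = −7.68 m/s;  v_g = (0.33×10⁻³)/(−1.39×10⁻⁴ × 1.22) = −1.95 m/s
|V_g| = √(u_g² + v_g²) = 7.93 m/s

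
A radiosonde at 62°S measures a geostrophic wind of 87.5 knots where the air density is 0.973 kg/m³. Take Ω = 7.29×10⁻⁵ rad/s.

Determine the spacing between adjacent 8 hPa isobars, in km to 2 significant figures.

140 km

Coriolis parameter at 62°S:
f = 2Ω sin φ = 2 × 7.29×10⁻⁵ × sin 62° = 1.29×10⁻⁴ s⁻¹
Wind speed in SI: 87.5 knots = 45.0 m/s
Geostrophic balance rearranged: |∂P/∂n| = f ρ V_g
|∂P/∂n| = 1.29×10⁻⁴ × 0.973 × 45.0 = 5.64×10⁻³ Pa/m
Isobar spacing: Δn = ΔP/|∂P/∂n| = 800 Pa / 5.64×10⁻³ Pa/m = 141886 m ≈ 140 km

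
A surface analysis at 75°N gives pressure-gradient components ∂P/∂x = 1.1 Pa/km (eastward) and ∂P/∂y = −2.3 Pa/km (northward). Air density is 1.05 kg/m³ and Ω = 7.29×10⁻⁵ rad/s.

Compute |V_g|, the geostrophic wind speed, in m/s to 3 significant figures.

17.2 m/s

Coriolis parameter at 75°N:
f = 2Ω sin φ = 2 × 7.29×10⁻⁵ × sin 75° = 1.41×10⁻⁴ s⁻¹
Component geostrophic relations (x east, y north):
u_g = −(1/(fρ)) ∂P/∂y,  v_g = (1/(fρ)) ∂P/∂x
u_g = −(−2.3×10⁻³)/(1.41×10⁻⁴ × 1.05) = 15.6 m/s;  v_g = (1.1×10⁻³)/(1.41×10⁻⁴ × 1.05) = 7.44 m/s
|V_g| = √(u_g² + v_g²) = 17.2 m/s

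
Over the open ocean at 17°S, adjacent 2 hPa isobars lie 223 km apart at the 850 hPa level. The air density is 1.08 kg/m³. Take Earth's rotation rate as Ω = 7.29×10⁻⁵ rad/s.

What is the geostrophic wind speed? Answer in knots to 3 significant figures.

37.9 knots

Coriolis parameter at 17°S:
f = 2Ω sin φ = 2 × 7.29×10⁻⁵ × sin 17° = 4.26×10⁻⁵ s⁻¹
Pressure gradient: |∂P/∂n| = 200 Pa / 223000 m = 8.97×10⁻⁴ Pa/m
Geostrophic balance (pressure-gradient force = Coriolis force):
V_g = (1/(fρ)) |∂P/∂n| = 8.97×10⁻⁴ / (4.26×10⁻⁵ × 1.08) = 19.5 m/s
Converting: 19.5 m/s × 1.944 = 37.9 knots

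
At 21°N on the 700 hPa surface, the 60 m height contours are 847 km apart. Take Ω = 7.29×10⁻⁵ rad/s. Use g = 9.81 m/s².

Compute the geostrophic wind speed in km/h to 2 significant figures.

Coriolis parameter at 21°N:
f = 2Ω sin φ = 2 × 7.29×10⁻⁵ × sin 21° = 5.23×10⁻⁵ s⁻¹
Height gradient: |∂Z/∂n| = 60 m / 847000 m = 7.08×10⁻⁵
On a pressure surface, geostrophic balance gives V_g = (g/f)|∂Z/∂n|:
V_g = 9.81 × 7.08×10⁻⁵ / 5.23×10⁻⁵ = 13.3 m/s
Converting: 13.3 m/s × 3.6 = 48 km/h

48 km/h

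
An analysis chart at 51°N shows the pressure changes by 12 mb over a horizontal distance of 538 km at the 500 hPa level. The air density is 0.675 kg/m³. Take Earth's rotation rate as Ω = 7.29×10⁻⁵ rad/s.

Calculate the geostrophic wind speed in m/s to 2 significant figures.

29 m/s

Coriolis parameter at 51°N:
f = 2Ω sin φ = 2 × 7.29×10⁻⁵ × sin 51° = 1.13×10⁻⁴ s⁻¹
Pressure gradient: |∂P/∂n| = 1200 Pa / 538000 m = 2.23×10⁻³ Pa/m
Geostrophic balance (pressure-gradient force = Coriolis force):
V_g = (1/(fρ)) |∂P/∂n| = 2.23×10⁻³ / (1.13×10⁻⁴ × 0.675) = 29.2 m/s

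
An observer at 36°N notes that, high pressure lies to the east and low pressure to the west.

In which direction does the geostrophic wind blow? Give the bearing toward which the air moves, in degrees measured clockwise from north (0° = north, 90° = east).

000°

The pressure-gradient force points toward the west (bearing 270°).
Geostrophic balance: in the Northern Hemisphere the Coriolis force deflects motion to the right, so the geostrophic wind blows 90° to the right of the pressure-gradient force (low pressure on the left).
Rotating 270° by 90° clockwise gives 000° — the wind blows toward the north.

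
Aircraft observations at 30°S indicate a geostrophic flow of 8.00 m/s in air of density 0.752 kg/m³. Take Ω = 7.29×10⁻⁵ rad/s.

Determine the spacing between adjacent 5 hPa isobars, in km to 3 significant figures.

Coriolis parameter at 30°S:
f = 2Ω sin φ = 2 × 7.29×10⁻⁵ × sin 30° = 7.29×10⁻⁵ s⁻¹
Geostrophic balance rearranged: |∂P/∂n| = f ρ V_g
|∂P/∂n| = 7.29×10⁻⁵ × 0.752 × 8.00 = 4.39×10⁻⁴ Pa/m
Isobar spacing: Δn = ΔP/|∂P/∂n| = 500 Pa / 4.39×10⁻⁴ Pa/m = 1140078 m ≈ 1140 km

1140 km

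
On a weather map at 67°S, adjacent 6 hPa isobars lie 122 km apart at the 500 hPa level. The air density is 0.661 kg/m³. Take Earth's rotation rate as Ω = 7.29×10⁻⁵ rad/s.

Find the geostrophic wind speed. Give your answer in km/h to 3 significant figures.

200 km/h

Coriolis parameter at 67°S:
f = 2Ω sin φ = 2 × 7.29×10⁻⁵ × sin 67° = 1.34×10⁻⁴ s⁻¹
Pressure gradient: |∂P/∂n| = 600 Pa / 122000 m = 4.92×10⁻³ Pa/m
Geostrophic balance (pressure-gradient force = Coriolis force):
V_g = (1/(fρ)) |∂P/∂n| = 4.92×10⁻³ / (1.34×10⁻⁴ × 0.661) = 55.4 m/s
Converting: 55.4 m/s × 3.6 = 200 km/h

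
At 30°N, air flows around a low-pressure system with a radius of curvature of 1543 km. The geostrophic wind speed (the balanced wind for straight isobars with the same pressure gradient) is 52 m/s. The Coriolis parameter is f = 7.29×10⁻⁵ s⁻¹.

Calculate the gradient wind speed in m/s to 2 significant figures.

39 m/s

Around a low, centrifugal force acts outward with Coriolis, so pressure-gradient force balances both:
(1/ρ)|∂P/∂n| = fV + V²/R  →  V² + fR·V − fR·V_g = 0
With fR = 7.29×10⁻⁵ × 1543×10³ m = 112 m/s:
V = [−fR + √((fR)² + 4 fR V_g)]/2 = [−112 + √(112² + 4×112×52)]/2 = 38.7 m/s
Subgeostrophic (V < V_g = 52 m/s), as expected around a low.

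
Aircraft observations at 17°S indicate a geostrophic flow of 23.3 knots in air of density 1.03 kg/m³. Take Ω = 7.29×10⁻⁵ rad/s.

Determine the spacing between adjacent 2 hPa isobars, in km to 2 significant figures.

380 km

Coriolis parameter at 17°S:
f = 2Ω sin φ = 2 × 7.29×10⁻⁵ × sin 17° = 4.26×10⁻⁵ s⁻¹
Wind speed in SI: 23.3 knots = 12.0 m/s
Geostrophic balance rearranged: |∂P/∂n| = f ρ V_g
|∂P/∂n| = 4.26×10⁻⁵ × 1.03 × 12.0 = 5.26×10⁻⁴ Pa/m
Isobar spacing: Δn = ΔP/|∂P/∂n| = 200 Pa / 5.26×10⁻⁴ Pa/m = 380019 m ≈ 380 km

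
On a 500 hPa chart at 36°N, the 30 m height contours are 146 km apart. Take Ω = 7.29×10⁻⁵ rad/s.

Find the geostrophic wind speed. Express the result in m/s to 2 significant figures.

24 m/s

Coriolis parameter at 36°N:
f = 2Ω sin φ = 2 × 7.29×10⁻⁵ × sin 36° = 8.57×10⁻⁵ s⁻¹
Height gradient: |∂Z/∂n| = 30 m / 146000 m = 2.05×10⁻⁴
On a pressure surface, geostrophic balance gives V_g = (g/f)|∂Z/∂n|:
V_g = 9.81 × 2.05×10⁻⁴ / 8.57×10⁻⁵ = 23.5 m/s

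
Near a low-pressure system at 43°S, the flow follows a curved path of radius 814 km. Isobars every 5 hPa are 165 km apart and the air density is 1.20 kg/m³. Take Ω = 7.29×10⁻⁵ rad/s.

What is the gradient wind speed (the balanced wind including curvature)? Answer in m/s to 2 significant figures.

20 m/s

Coriolis parameter at 43°S:
f = 2Ω sin φ = 2 × 7.29×10⁻⁵ × sin 43° = 9.94×10⁻⁵ s⁻¹
Pressure gradient: |∂P/∂n| = 500 Pa / 165000 m = 3.03×10⁻³ Pa/m
Geostrophic speed: V_g = |∂P/∂n|/(fρ) = 3.03×10⁻³/(9.94×10⁻⁵ × 1.20) = 25.4 m/s
Around a low, centrifugal force acts outward with Coriolis, so pressure-gradient force balances both:
(1/ρ)|∂P/∂n| = fV + V²/R  →  V² + fR·V − fR·V_g = 0
With fR = 9.94×10⁻⁵ × 814×10³ m = 80.9 m/s:
V = [−fR + √((fR)² + 4 fR V_g)]/2 = [−80.9 + √(80.9² + 4×80.9×25.4)]/2 = 20.3 m/s
Subgeostrophic (V < V_g = 25.4 m/s), as expected around a low.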